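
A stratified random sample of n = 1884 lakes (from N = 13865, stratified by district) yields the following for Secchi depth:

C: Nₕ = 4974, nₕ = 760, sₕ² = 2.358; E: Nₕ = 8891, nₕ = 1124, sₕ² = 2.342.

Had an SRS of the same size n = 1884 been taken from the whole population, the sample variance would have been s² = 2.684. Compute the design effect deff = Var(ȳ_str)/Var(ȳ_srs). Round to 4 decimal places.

0.8828

Var(ȳ_str) = Σ Wₕ²(1−fₕ)sₕ²/nₕ with Wₕ = Nₕ/13865:
  C: (4974/13865)²·(1−760/4974)·2.358/760 = 3.3829126 × 10^-4
  E: (8891/13865)²·(1−1124/8891)·2.342/1124 = 7.4848784 × 10^-4
  → Var(ȳ_str) = 0.0010867791.
Var(ȳ_srs) = (1 − 1884/13865)·2.684/1884 = 0.0012310475.
deff = 0.0010867791 / 0.0012310475 = 0.8828.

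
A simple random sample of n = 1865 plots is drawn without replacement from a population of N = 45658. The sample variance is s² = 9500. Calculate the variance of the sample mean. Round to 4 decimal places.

Under SRS without replacement, Var(ȳ) = (1 − f)·s²/n with f = n/N = 1865/45658 = 0.04084717.
Var(ȳ) = (1 − 0.04084717)·9500/1865 = 0.95915283·5.0938338 = 4.8857651.

4.8858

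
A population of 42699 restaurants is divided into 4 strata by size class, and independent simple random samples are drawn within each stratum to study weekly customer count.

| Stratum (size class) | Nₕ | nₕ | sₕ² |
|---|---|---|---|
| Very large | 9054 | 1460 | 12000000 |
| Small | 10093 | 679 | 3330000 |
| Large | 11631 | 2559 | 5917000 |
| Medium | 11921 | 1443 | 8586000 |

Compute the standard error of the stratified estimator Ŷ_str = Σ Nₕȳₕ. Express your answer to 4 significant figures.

1.421 × 10^6

Var(Ŷ_str) = Σₕ Nₕ²(1 − fₕ)sₕ²/nₕ.
Very large: 9054²·(1 − 1460/9054)·12000000/1460 = 5.6511843 × 10^11.
Small: 10093²·(1 − 679/10093)·3330000/679 = 4.6598177 × 10^11.
Large: 11631²·(1 − 2559/11631)·5917000/2559 = 2.439784 × 10^11.
Medium: 11921²·(1 − 1443/11921)·8586000/1443 = 7.43217 × 10^11.
Sum = 2.0182956 × 10^12.
SE = √(2.0182956 × 10^12) = 1.421 × 10^6.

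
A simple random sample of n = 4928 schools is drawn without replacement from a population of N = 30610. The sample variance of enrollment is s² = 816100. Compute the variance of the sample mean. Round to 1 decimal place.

Under SRS without replacement, Var(ȳ) = (1 − f)·s²/n with f = n/N = 4928/30610 = 0.16099314.
Var(ȳ) = (1 − 0.16099314)·816100/4928 = 0.83900686·165.60471 = 138.94349.

138.9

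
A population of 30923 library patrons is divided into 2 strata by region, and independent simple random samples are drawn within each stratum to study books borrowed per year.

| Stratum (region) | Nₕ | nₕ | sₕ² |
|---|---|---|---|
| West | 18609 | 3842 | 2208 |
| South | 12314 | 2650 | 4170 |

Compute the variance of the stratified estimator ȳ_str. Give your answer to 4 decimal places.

Var(ȳ_str) = Σₕ Wₕ²(1 − fₕ)sₕ²/nₕ with Wₕ = Nₕ/N, N = 30923.
West: Wₕ = 0.60178508; term = 0.60178508²·(1 − 0.20645924)·2208/3842 = 0.16515578.
South: Wₕ = 0.39821492; term = 0.39821492²·(1 − 0.21520221)·4170/2650 = 0.19583171.
Sum = 0.36098749.

0.3610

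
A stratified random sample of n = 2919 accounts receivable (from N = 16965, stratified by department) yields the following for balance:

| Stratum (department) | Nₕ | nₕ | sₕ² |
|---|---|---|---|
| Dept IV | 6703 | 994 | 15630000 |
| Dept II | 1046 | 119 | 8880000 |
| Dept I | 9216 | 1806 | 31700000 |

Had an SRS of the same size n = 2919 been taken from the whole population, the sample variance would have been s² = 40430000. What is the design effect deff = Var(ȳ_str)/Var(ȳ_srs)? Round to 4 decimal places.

Var(ȳ_str) = Σ Wₕ²(1−fₕ)sₕ²/nₕ with Wₕ = Nₕ/16965:
  Dept IV: (6703/16965)²·(1−994/6703)·15630000/994 = 2090.7116
  Dept II: (1046/16965)²·(1−119/1046)·8880000/119 = 251.40256
  Dept I: (9216/16965)²·(1−1806/9216)·31700000/1806 = 4164.803
  → Var(ȳ_str) = 6506.9172.
Var(ȳ_srs) = (1 − 2919/16965)·40430000/2919 = 11467.492.
deff = 6506.9172 / 11467.492 = 0.5674.

0.5674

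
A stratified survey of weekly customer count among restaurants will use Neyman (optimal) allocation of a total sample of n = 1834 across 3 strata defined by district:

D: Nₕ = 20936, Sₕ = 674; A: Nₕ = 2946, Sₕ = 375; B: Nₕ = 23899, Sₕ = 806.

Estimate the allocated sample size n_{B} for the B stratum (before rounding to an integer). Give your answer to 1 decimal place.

1024.6

Neyman allocation: nₕ = n·NₕSₕ / Σⱼ NⱼSⱼ.
Σ NⱼSⱼ = 20936·674 + 2946·375 + 23899·806 = 3.4478208 × 10^7.
n_{B} = 1834·23899·806 / (3.4478208 × 10^7) = 1024.6.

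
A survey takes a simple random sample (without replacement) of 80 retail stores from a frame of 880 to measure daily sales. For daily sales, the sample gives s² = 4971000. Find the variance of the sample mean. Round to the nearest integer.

56489

Under SRS without replacement, Var(ȳ) = (1 − f)·s²/n with f = n/N = 80/880 = 0.09090909.
Var(ȳ) = (1 − 0.09090909)·4971000/80 = 0.90909091·62137.5 = 56488.636.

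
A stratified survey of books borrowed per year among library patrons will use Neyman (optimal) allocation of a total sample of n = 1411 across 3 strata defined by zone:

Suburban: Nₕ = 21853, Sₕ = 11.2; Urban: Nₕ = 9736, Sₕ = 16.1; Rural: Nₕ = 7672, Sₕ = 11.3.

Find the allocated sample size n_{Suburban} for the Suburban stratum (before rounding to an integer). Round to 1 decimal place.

707.4

Neyman allocation: nₕ = n·NₕSₕ / Σⱼ NⱼSⱼ.
Σ NⱼSⱼ = 21853·11.2 + 9736·16.1 + 7672·11.3 = 488196.8.
n_{Suburban} = 1411·21853·11.2 / 488196.8 = 707.4.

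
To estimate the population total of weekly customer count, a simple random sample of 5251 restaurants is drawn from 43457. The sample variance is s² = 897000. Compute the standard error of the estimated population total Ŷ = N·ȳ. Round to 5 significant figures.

Var(Ŷ) = N²·Var(ȳ) = N²·(1 − n/N)·s²/n.
f = 5251/43457 = 0.12083209; Var(ȳ) = 0.87916791·897000/5251 = 150.18351.
Var(Ŷ) = 43457² · 150.18351 = 2.8362319 × 10^11.
SE(Ŷ) = √(2.8362319 × 10^11) = 532560.

532560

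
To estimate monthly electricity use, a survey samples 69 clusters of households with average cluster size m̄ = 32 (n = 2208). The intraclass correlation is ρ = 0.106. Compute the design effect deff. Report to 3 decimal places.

4.286

deff = 1 + (32 − 1)·0.106 = 1 + 3.286 = 4.286.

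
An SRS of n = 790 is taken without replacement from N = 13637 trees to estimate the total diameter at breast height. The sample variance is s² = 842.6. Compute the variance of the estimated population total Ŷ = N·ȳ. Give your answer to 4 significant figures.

1.869 × 10^8

Var(Ŷ) = N²·Var(ȳ) = N²·(1 − n/N)·s²/n.
f = 790/13637 = 0.05793063; Var(ȳ) = 0.94206937·842.6/790 = 1.0047945.
Var(Ŷ) = 13637² · 1.0047945 = 1.8685939 × 10^8.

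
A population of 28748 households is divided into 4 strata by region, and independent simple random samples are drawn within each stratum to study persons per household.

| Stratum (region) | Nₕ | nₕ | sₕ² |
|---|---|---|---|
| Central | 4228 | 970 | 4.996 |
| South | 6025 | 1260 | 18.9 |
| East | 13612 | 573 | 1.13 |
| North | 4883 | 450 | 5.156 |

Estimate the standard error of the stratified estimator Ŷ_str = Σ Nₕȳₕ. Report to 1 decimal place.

Var(Ŷ_str) = Σₕ Nₕ²(1 − fₕ)sₕ²/nₕ.
Central: 4228²·(1 − 970/4228)·4.996/970 = 70947.444.
South: 6025²·(1 − 1260/6025)·18.9/1260 = 430636.88.
East: 13612²·(1 − 573/13612)·1.13/573 = 350017.73.
North: 4883²·(1 − 450/4883)·5.156/450 = 248018.94.
Sum = 1.099621 × 10^6.
SE = √(1.099621 × 10^6) = 1048.6.

1048.6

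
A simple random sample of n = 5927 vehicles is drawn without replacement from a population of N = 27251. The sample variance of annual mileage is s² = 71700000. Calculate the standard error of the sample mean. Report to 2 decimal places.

Under SRS without replacement, Var(ȳ) = (1 − f)·s²/n with f = n/N = 5927/27251 = 0.21749661.
Var(ȳ) = (1 − 0.21749661)·71700000/5927 = 0.78250339·12097.182 = 9466.0863.
SE(ȳ) = √(9466.0863) = 97.29.

97.29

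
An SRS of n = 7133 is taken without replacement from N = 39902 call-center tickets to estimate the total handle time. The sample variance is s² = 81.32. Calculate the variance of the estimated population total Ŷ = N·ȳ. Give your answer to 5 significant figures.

1.4907 × 10^7

Var(Ŷ) = N²·Var(ȳ) = N²·(1 − n/N)·s²/n.
f = 7133/39902 = 0.17876297; Var(ȳ) = 0.82123703·81.32/7133 = 0.0093625397.
Var(Ŷ) = 39902² · 0.0093625397 = 1.4906751 × 10^7.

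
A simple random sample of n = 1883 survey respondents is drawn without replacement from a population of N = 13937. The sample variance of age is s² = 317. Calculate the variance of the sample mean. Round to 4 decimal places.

Under SRS without replacement, Var(ȳ) = (1 − f)·s²/n with f = n/N = 1883/13937 = 0.13510799.
Var(ȳ) = (1 − 0.13510799)·317/1883 = 0.86489201·0.16834838 = 0.14560317.

0.1456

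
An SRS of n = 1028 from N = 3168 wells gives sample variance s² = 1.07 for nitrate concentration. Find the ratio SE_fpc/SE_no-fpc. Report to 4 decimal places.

0.8219

f = n/N = 1028/3168 = 0.32449495.
SE_no-fpc = √(s²/n) = 0.0322623; SE_fpc = √((1−f)s²/n) = 0.026516099.
Ratio = √(1−f) = 0.82189114.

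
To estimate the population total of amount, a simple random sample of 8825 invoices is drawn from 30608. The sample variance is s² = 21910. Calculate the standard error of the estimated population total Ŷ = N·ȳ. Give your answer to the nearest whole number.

Var(Ŷ) = N²·Var(ȳ) = N²·(1 − n/N)·s²/n.
f = 8825/30608 = 0.28832331; Var(ȳ) = 0.71167669·21910/8825 = 1.7668936.
Var(Ŷ) = 30608² · 1.7668936 = 1.6553137 × 10^9.
SE(Ŷ) = √(1.6553137 × 10^9) = 40686.

40686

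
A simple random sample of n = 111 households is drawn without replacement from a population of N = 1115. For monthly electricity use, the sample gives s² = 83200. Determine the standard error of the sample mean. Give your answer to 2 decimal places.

25.98

Under SRS without replacement, Var(ȳ) = (1 − f)·s²/n with f = n/N = 111/1115 = 0.09955157.
Var(ȳ) = (1 − 0.09955157)·83200/111 = 0.90044843·749.54955 = 674.93072.
SE(ȳ) = √(674.93072) = 25.98.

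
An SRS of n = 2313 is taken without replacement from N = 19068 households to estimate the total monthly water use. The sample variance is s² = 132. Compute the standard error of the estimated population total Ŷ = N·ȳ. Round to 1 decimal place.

Var(Ŷ) = N²·Var(ȳ) = N²·(1 − n/N)·s²/n.
f = 2313/19068 = 0.12130271; Var(ȳ) = 0.87869729·132/2313 = 0.050146149.
Var(Ŷ) = 19068² · 0.050146149 = 1.8232569 × 10^7.
SE(Ŷ) = √(1.8232569 × 10^7) = 4270.0.

4270.0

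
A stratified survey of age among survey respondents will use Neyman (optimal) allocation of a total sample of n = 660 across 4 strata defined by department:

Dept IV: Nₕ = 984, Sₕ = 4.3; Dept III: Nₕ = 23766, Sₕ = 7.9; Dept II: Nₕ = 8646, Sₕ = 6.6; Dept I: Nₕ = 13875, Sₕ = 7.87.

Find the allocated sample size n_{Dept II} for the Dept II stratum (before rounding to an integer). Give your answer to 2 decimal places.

105.13

Neyman allocation: nₕ = n·NₕSₕ / Σⱼ NⱼSⱼ.
Σ NⱼSⱼ = 984·4.3 + 23766·7.9 + 8646·6.6 + 13875·7.87 = 358242.45.
n_{Dept II} = 660·8646·6.6 / 358242.45 = 105.13.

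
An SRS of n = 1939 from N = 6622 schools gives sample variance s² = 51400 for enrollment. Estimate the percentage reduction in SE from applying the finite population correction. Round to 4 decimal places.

15.9055

f = n/N = 1939/6622 = 0.29281184.
SE_no-fpc = √(s²/n) = 5.1486415; SE_fpc = √((1−f)s²/n) = 4.3297233.
Ratio = √(1−f) = 0.84094480. Reduction = 100·(1 − 0.84094480) = 15.9055%.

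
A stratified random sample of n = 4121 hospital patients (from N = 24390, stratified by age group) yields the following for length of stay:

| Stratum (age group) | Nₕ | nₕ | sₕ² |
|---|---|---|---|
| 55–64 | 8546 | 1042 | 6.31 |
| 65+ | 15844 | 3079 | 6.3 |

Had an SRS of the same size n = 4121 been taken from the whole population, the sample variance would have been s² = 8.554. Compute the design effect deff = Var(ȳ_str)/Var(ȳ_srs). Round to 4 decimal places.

Var(ȳ_str) = Σ Wₕ²(1−fₕ)sₕ²/nₕ with Wₕ = Nₕ/24390:
  55–64: (8546/24390)²·(1−1042/8546)·6.31/1042 = 6.5282045 × 10^-4
  65+: (15844/24390)²·(1−3079/15844)·6.3/3079 = 6.956534 × 10^-4
  → Var(ȳ_str) = 0.0013484739.
Var(ȳ_srs) = (1 − 4121/24390)·8.554/4121 = 0.0017249923.
deff = 0.0013484739 / 0.0017249923 = 0.7817.

0.7817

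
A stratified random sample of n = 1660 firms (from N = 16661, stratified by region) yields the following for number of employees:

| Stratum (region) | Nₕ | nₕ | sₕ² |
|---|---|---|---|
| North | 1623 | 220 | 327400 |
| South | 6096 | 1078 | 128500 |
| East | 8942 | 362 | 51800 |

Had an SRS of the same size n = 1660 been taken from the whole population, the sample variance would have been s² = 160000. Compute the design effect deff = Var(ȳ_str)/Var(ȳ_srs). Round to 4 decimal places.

0.7478

Var(ȳ_str) = Σ Wₕ²(1−fₕ)sₕ²/nₕ with Wₕ = Nₕ/16661:
  North: (1623/16661)²·(1−220/1623)·327400/220 = 12.207593
  South: (6096/16661)²·(1−1078/6096)·128500/1078 = 13.13584
  East: (8942/16661)²·(1−362/8942)·51800/362 = 39.549502
  → Var(ȳ_str) = 64.892935.
Var(ȳ_srs) = (1 − 1660/16661)·160000/1660 = 86.782277.
deff = 64.892935 / 86.782277 = 0.7478.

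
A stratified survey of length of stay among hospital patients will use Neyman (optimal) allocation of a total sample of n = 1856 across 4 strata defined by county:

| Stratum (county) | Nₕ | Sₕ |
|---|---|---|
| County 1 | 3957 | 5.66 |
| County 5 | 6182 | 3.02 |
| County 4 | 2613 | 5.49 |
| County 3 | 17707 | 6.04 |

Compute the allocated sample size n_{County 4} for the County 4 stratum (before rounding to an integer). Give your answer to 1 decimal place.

Neyman allocation: nₕ = n·NₕSₕ / Σⱼ NⱼSⱼ.
Σ NⱼSⱼ = 3957·5.66 + 6182·3.02 + 2613·5.49 + 17707·6.04 = 162361.91.
n_{County 4} = 1856·2613·5.49 / 162361.91 = 164.0.

164.0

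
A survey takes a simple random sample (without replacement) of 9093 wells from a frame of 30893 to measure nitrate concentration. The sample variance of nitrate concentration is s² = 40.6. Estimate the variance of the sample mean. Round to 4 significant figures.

Under SRS without replacement, Var(ȳ) = (1 − f)·s²/n with f = n/N = 9093/30893 = 0.29433852.
Var(ȳ) = (1 − 0.29433852)·40.6/9093 = 0.70566148·0.0044649731 = 0.0031507595.

0.003151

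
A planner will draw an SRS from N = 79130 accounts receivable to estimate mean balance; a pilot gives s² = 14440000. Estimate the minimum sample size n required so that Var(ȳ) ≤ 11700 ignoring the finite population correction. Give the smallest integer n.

1235

Without fpc, n₀ = s²/D = 14440000/11700 = 1234.1880.
Rounding up, n = 1235.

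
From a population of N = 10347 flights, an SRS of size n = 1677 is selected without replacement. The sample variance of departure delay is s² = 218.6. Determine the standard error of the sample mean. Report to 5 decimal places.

0.33049

Under SRS without replacement, Var(ȳ) = (1 − f)·s²/n with f = n/N = 1677/10347 = 0.16207596.
Var(ȳ) = (1 − 0.16207596)·218.6/1677 = 0.83792404·0.13035182 = 0.10922492.
SE(ȳ) = √(0.10922492) = 0.33049.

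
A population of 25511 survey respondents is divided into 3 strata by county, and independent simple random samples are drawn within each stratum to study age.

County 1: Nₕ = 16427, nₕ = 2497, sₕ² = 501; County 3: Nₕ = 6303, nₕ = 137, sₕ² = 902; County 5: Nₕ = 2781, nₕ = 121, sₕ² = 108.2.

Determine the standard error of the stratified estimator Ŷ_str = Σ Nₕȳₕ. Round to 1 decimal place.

17561.5

Var(Ŷ_str) = Σₕ Nₕ²(1 − fₕ)sₕ²/nₕ.
County 1: 16427²·(1 − 2497/16427)·501/2497 = 4.5912248 × 10^7.
County 3: 6303²·(1 − 137/6303)·902/137 = 2.5588027 × 10^8.
County 5: 2781²·(1 − 121/2781)·108.2/121 = 6.6149188 × 10^6.
Sum = 3.0840744 × 10^8.
SE = √(3.0840744 × 10^8) = 17561.5.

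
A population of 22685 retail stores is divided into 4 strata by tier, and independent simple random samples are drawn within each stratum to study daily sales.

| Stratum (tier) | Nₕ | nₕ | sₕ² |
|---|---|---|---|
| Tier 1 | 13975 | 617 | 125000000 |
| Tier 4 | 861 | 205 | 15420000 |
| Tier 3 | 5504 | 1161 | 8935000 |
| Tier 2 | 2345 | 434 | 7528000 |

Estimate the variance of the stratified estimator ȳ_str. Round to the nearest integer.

Var(ȳ_str) = Σₕ Wₕ²(1 − fₕ)sₕ²/nₕ with Wₕ = Nₕ/N, N = 22685.
Tier 1: Wₕ = 0.61604585; term = 0.61604585²·(1 − 0.04415027)·125000000/617 = 73492.08.
Tier 4: Wₕ = 0.03795460; term = 0.03795460²·(1 − 0.23809524)·15420000/205 = 82.558147.
Tier 3: Wₕ = 0.24262729; term = 0.24262729²·(1 − 0.21093750)·8935000/1161 = 357.48105.
Tier 2: Wₕ = 0.10337227; term = 0.10337227²·(1 − 0.18507463)·7528000/434 = 151.0483.
Sum = 74083.167.

74083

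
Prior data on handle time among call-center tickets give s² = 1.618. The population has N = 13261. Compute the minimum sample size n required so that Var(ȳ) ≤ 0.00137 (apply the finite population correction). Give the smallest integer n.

Without fpc, n₀ = s²/D = 1.618/0.00137 = 1181.0219.
With fpc, (1 − n/N)·s²/n ≤ D requires n ≥ n₀/(1 + n₀/N) = 1181.0219/(1 + 1181.0219/13261) = 1084.4417.
Rounding up, n = 1085.

1085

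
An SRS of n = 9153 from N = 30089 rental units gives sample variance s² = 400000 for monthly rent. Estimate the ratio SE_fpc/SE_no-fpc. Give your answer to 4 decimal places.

0.8341

f = n/N = 9153/30089 = 0.30419755.
SE_no-fpc = √(s²/n) = 6.6107124; SE_fpc = √((1−f)s²/n) = 5.5143108.
Ratio = √(1−f) = 0.83414774.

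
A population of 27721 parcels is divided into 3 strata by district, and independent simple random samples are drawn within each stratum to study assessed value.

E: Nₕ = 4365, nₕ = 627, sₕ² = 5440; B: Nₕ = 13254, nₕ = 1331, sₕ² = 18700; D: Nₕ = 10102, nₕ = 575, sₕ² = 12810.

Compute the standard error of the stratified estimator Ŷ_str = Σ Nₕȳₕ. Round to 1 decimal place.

67125.9

Var(Ŷ_str) = Σₕ Nₕ²(1 − fₕ)sₕ²/nₕ.
E: 4365²·(1 − 627/4365)·5440/627 = 1.4156468 × 10^8.
B: 13254²·(1 − 1331/13254)·18700/1331 = 2.2202203 × 10^9.
D: 10102²·(1 − 575/10102)·12810/575 = 2.1440989 × 10^9.
Sum = 4.5058839 × 10^9.
SE = √(4.5058839 × 10^9) = 67125.9.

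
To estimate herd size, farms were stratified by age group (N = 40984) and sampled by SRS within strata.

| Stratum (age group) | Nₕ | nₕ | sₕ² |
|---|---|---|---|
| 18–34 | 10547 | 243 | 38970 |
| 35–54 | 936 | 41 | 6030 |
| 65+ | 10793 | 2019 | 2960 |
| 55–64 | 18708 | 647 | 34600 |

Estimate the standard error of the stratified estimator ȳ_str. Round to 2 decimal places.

4.61

Var(ȳ_str) = Σₕ Wₕ²(1 − fₕ)sₕ²/nₕ with Wₕ = Nₕ/N, N = 40984.
18–34: Wₕ = 0.25734433; term = 0.25734433²·(1 − 0.02303973)·38970/243 = 10.376007.
35–54: Wₕ = 0.02283818; term = 0.02283818²·(1 − 0.04380342)·6030/41 = 0.073350597.
65+: Wₕ = 0.26334667; term = 0.26334667²·(1 − 0.18706569)·2960/2019 = 0.082654502.
55–64: Wₕ = 0.45647082; term = 0.45647082²·(1 − 0.03458414)·34600/647 = 10.757523.
Sum = 21.289535.
SE = √(21.289535) = 4.61.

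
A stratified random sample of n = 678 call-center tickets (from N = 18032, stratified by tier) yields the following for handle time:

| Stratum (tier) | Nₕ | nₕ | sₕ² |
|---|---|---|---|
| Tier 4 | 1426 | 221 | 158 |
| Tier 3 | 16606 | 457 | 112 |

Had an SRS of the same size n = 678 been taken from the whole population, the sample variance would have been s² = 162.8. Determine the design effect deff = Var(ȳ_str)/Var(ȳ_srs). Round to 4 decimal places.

0.8910

Var(ȳ_str) = Σ Wₕ²(1−fₕ)sₕ²/nₕ with Wₕ = Nₕ/18032:
  Tier 4: (1426/18032)²·(1−221/1426)·158/221 = 0.0037781882
  Tier 3: (16606/18032)²·(1−457/16606)·112/457 = 0.20212717
  → Var(ȳ_str) = 0.20590536.
Var(ȳ_srs) = (1 − 678/18032)·162.8/678 = 0.2310896.
deff = 0.20590536 / 0.2310896 = 0.8910.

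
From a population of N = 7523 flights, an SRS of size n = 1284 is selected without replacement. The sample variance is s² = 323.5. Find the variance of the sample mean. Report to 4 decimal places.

Under SRS without replacement, Var(ȳ) = (1 − f)·s²/n with f = n/N = 1284/7523 = 0.17067659.
Var(ȳ) = (1 − 0.17067659)·323.5/1284 = 0.82932341·0.25194704 = 0.20894558.

0.2089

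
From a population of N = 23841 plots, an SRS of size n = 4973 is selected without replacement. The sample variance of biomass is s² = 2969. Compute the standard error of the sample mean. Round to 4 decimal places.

0.6874

Under SRS without replacement, Var(ȳ) = (1 − f)·s²/n with f = n/N = 4973/23841 = 0.20859024.
Var(ȳ) = (1 − 0.20859024)·2969/4973 = 0.79140976·0.59702393 = 0.47249056.
SE(ȳ) = √(0.47249056) = 0.6874.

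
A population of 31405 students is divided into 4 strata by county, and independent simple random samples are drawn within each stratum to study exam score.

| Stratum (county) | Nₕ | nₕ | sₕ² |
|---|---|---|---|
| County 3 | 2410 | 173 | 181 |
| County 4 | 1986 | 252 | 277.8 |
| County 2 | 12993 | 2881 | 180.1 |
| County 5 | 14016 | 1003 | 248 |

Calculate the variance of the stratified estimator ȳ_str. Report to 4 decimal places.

Var(ȳ_str) = Σₕ Wₕ²(1 − fₕ)sₕ²/nₕ with Wₕ = Nₕ/N, N = 31405.
County 3: Wₕ = 0.07673937; term = 0.07673937²·(1 − 0.07178423)·181/173 = 0.0057189711.
County 4: Wₕ = 0.06323834; term = 0.06323834²·(1 − 0.12688822)·277.8/252 = 0.0038491288.
County 2: Wₕ = 0.41372393; term = 0.41372393²·(1 − 0.22173478)·180.1/2881 = 0.0083275904.
County 5: Wₕ = 0.44629836; term = 0.44629836²·(1 − 0.07156107)·248/1003 = 0.045725101.
Sum = 0.063620791.

0.0636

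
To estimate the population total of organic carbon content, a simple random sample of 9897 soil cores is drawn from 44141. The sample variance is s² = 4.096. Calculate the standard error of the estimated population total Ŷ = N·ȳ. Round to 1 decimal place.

790.9

Var(Ŷ) = N²·Var(ȳ) = N²·(1 − n/N)·s²/n.
f = 9897/44141 = 0.22421332; Var(ȳ) = 0.77578668·4.096/9897 = 3.2106924 × 10^-4.
Var(Ŷ) = 44141² · (3.2106924 × 10^-4) = 625580.26.
SE(Ŷ) = √(625580.26) = 790.9.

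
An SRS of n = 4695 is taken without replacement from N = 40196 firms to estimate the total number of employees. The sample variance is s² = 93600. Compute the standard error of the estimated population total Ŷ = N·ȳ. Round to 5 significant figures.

168670

Var(Ŷ) = N²·Var(ȳ) = N²·(1 − n/N)·s²/n.
f = 4695/40196 = 0.11680267; Var(ȳ) = 0.88319733·93600/4695 = 17.607512.
Var(Ŷ) = 40196² · 17.607512 = 2.8448781 × 10^10.
SE(Ŷ) = √(2.8448781 × 10^10) = 168670.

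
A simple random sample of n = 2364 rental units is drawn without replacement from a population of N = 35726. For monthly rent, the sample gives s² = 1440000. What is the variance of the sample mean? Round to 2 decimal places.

568.83

Under SRS without replacement, Var(ȳ) = (1 − f)·s²/n with f = n/N = 2364/35726 = 0.06617030.
Var(ȳ) = (1 − 0.06617030)·1440000/2364 = 0.93382970·609.13706 = 568.83028.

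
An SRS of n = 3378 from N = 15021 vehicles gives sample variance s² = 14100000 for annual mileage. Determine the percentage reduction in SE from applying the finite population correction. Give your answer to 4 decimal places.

11.9594

f = n/N = 3378/15021 = 0.22488516.
SE_no-fpc = √(s²/n) = 64.607024; SE_fpc = √((1−f)s²/n) = 56.880415.
Ratio = √(1−f) = 0.88040606. Reduction = 100·(1 − 0.88040606) = 11.9594%.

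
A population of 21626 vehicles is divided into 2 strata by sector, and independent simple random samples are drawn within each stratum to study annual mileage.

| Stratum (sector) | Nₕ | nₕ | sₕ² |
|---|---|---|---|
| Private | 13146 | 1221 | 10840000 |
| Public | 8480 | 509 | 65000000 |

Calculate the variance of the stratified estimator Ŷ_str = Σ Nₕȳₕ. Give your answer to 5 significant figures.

Var(Ŷ_str) = Σₕ Nₕ²(1 − fₕ)sₕ²/nₕ.
Private: 13146²·(1 − 1221/13146)·10840000/1221 = 1.3917641 × 10^12.
Public: 8480²·(1 − 509/8480)·65000000/509 = 8.631857 × 10^12.
Sum = 1.0023621 × 10^13.

1.0024 × 10^13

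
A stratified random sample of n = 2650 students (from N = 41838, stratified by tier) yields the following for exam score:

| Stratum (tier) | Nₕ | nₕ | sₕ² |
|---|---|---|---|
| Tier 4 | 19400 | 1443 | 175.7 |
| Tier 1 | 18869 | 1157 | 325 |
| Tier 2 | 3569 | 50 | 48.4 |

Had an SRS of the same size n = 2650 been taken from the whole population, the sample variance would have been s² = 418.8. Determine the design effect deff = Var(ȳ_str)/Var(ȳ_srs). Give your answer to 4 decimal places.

0.5729

Var(ȳ_str) = Σ Wₕ²(1−fₕ)sₕ²/nₕ with Wₕ = Nₕ/41838:
  Tier 4: (19400/41838)²·(1−1443/19400)·175.7/1443 = 0.02423255
  Tier 1: (18869/41838)²·(1−1157/18869)·325/1157 = 0.053632082
  Tier 2: (3569/41838)²·(1−50/3569)·48.4/50 = 0.0069454332
  → Var(ȳ_str) = 0.084810065.
Var(ȳ_srs) = (1 − 2650/41838)·418.8/2650 = 0.1480277.
deff = 0.084810065 / 0.1480277 = 0.5729.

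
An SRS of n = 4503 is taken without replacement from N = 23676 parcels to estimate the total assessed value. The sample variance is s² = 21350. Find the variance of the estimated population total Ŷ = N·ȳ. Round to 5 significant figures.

Var(Ŷ) = N²·Var(ȳ) = N²·(1 − n/N)·s²/n.
f = 4503/23676 = 0.19019260; Var(ȳ) = 0.80980740·21350/4503 = 3.8395265.
Var(Ŷ) = 23676² · 3.8395265 = 2.152258 × 10^9.

2.1523 × 10^9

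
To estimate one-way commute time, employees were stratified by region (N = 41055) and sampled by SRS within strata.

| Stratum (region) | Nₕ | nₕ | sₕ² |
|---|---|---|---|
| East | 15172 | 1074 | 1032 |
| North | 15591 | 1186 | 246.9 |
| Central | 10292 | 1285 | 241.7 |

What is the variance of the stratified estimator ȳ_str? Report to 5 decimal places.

0.16002

Var(ȳ_str) = Σₕ Wₕ²(1 − fₕ)sₕ²/nₕ with Wₕ = Nₕ/N, N = 41055.
East: Wₕ = 0.36955304; term = 0.36955304²·(1 − 0.07078829)·1032/1074 = 0.12193928.
North: Wₕ = 0.37975886; term = 0.37975886²·(1 − 0.07606953)·246.9/1186 = 0.027739046.
Central: Wₕ = 0.25068810; term = 0.25068810²·(1 − 0.12485426)·241.7/1285 = 0.010344782.
Sum = 0.16002311.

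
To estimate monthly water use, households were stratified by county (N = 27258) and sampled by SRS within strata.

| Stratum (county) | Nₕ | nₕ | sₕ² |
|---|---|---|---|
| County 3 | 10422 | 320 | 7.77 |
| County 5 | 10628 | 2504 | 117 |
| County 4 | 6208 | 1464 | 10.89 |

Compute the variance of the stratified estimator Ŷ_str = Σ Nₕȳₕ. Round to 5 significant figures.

Var(Ŷ_str) = Σₕ Nₕ²(1 − fₕ)sₕ²/nₕ.
County 3: 10422²·(1 − 320/10422)·7.77/320 = 2.5564039 × 10^6.
County 5: 10628²·(1 − 2504/10628)·117/2504 = 4.0343447 × 10^6.
County 4: 6208²·(1 − 1464/6208)·10.89/1464 = 219070.14.
Sum = 6.8098187 × 10^6.

6.8098 × 10^6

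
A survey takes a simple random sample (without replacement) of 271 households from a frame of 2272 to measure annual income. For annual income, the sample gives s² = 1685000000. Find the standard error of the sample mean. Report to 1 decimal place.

Under SRS without replacement, Var(ȳ) = (1 − f)·s²/n with f = n/N = 271/2272 = 0.11927817.
Var(ȳ) = (1 − 0.11927817)·1685000000/271 = 0.88072183·6.2177122 × 10^6 = 5.4760749 × 10^6.
SE(ȳ) = √(5.4760749 × 10^6) = 2340.1.

2340.1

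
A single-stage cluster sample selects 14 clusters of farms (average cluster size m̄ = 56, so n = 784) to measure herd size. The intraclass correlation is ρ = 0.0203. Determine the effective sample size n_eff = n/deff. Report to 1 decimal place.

deff = 1 + (56 − 1)·0.0203 = 1 + 1.1165 = 2.1165.
n_eff = 784 / 2.1165 = 370.4.

370.4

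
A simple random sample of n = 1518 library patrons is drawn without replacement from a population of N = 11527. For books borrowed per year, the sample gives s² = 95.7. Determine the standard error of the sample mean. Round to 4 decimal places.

Under SRS without replacement, Var(ȳ) = (1 − f)·s²/n with f = n/N = 1518/11527 = 0.13169081.
Var(ȳ) = (1 − 0.13169081)·95.7/1518 = 0.86830919·0.063043478 = 0.054741231.
SE(ȳ) = √(0.054741231) = 0.2340.

0.2340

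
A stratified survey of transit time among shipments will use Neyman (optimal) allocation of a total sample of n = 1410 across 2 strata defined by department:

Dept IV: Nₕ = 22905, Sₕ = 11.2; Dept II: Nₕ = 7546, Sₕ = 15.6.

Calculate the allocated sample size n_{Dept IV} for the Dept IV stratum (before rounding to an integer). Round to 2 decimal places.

Neyman allocation: nₕ = n·NₕSₕ / Σⱼ NⱼSⱼ.
Σ NⱼSⱼ = 22905·11.2 + 7546·15.6 = 374253.6.
n_{Dept IV} = 1410·22905·11.2 / 374253.6 = 966.50.

966.50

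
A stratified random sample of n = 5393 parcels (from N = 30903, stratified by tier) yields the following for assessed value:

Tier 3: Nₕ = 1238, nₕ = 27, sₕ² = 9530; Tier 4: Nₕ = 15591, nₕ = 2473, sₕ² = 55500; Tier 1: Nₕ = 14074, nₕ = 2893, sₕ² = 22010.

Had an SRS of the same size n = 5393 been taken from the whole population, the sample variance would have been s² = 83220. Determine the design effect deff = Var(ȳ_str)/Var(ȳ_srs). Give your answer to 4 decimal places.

Var(ȳ_str) = Σ Wₕ²(1−fₕ)sₕ²/nₕ with Wₕ = Nₕ/30903:
  Tier 3: (1238/30903)²·(1−27/1238)·9530/27 = 0.55410573
  Tier 4: (15591/30903)²·(1−2473/15591)·55500/2473 = 4.8062813
  Tier 1: (14074/30903)²·(1−2893/14074)·22010/2893 = 1.2536275
  → Var(ȳ_str) = 6.6140145.
Var(ȳ_srs) = (1 − 5393/30903)·83220/5393 = 12.738172.
deff = 6.6140145 / 12.738172 = 0.5192.

0.5192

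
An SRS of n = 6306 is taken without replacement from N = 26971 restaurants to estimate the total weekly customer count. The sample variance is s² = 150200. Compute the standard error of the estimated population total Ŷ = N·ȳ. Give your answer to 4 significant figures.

115200

Var(Ŷ) = N²·Var(ȳ) = N²·(1 − n/N)·s²/n.
f = 6306/26971 = 0.23380668; Var(ȳ) = 0.76619332·150200/6306 = 18.249641.
Var(Ŷ) = 26971² · 18.249641 = 1.3275425 × 10^10.
SE(Ŷ) = √(1.3275425 × 10^10) = 115200.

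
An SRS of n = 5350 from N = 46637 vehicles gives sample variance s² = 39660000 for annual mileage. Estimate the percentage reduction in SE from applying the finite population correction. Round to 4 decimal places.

5.9105

f = n/N = 5350/46637 = 0.11471578.
SE_no-fpc = √(s²/n) = 86.099269; SE_fpc = √((1−f)s²/n) = 81.010409.
Ratio = √(1−f) = 0.94089543. Reduction = 100·(1 − 0.94089543) = 5.9105%.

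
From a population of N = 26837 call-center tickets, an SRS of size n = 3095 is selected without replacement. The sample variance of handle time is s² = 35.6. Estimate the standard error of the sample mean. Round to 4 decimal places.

0.1009

Under SRS without replacement, Var(ȳ) = (1 − f)·s²/n with f = n/N = 3095/26837 = 0.11532586.
Var(ȳ) = (1 − 0.11532586)·35.6/3095 = 0.88467414·0.011502423 = 0.010175896.
SE(ȳ) = √(0.010175896) = 0.1009.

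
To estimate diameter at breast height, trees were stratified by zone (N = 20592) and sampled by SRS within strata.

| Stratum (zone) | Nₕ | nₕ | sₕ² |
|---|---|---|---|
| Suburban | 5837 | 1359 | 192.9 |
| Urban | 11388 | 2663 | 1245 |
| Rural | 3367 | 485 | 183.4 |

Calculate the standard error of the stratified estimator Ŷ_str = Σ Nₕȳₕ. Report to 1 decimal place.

7337.0

Var(Ŷ_str) = Σₕ Nₕ²(1 − fₕ)sₕ²/nₕ.
Suburban: 5837²·(1 − 1359/5837)·192.9/1359 = 3.710108 × 10^6.
Urban: 11388²·(1 − 2663/11388)·1245/2663 = 4.6452713 × 10^7.
Rural: 3367²·(1 − 485/3367)·183.4/485 = 3.6693969 × 10^6.
Sum = 5.3832218 × 10^7.
SE = √(5.3832218 × 10^7) = 7337.0.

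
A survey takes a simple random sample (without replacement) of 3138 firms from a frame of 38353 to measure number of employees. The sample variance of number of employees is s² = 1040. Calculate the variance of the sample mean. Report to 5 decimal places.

Under SRS without replacement, Var(ȳ) = (1 − f)·s²/n with f = n/N = 3138/38353 = 0.08181889.
Var(ȳ) = (1 − 0.08181889)·1040/3138 = 0.91818111·0.33142129 = 0.30430476.

0.30430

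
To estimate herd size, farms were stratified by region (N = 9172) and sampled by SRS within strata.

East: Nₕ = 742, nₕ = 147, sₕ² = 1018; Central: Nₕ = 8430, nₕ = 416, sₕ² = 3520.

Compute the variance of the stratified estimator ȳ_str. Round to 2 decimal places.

Var(ȳ_str) = Σₕ Wₕ²(1 − fₕ)sₕ²/nₕ with Wₕ = Nₕ/N, N = 9172.
East: Wₕ = 0.08089839; term = 0.08089839²·(1 − 0.19811321)·1018/147 = 0.036343205.
Central: Wₕ = 0.91910161; term = 0.91910161²·(1 − 0.04934757)·3520/416 = 6.795136.
Sum = 6.8314792.

6.83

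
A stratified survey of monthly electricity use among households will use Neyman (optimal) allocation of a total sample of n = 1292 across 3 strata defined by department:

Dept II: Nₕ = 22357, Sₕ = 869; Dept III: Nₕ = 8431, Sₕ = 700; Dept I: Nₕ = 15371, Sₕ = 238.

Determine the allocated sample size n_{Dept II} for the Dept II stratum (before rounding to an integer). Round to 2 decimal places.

865.91

Neyman allocation: nₕ = n·NₕSₕ / Σⱼ NⱼSⱼ.
Σ NⱼSⱼ = 22357·869 + 8431·700 + 15371·238 = 2.8988231 × 10^7.
n_{Dept II} = 1292·22357·869 / (2.8988231 × 10^7) = 865.91.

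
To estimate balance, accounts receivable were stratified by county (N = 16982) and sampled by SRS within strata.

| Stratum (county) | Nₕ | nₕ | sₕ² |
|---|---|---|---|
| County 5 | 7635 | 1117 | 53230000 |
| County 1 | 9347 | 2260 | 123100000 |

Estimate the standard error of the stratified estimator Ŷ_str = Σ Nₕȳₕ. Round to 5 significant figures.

2.4453 × 10^6

Var(Ŷ_str) = Σₕ Nₕ²(1 − fₕ)sₕ²/nₕ.
County 5: 7635²·(1 − 1117/7635)·53230000/1117 = 2.3715194 × 10^12.
County 1: 9347²·(1 − 2260/9347)·123100000/2260 = 3.6081476 × 10^12.
Sum = 5.979667 × 10^12.
SE = √(5.979667 × 10^12) = 2.4453 × 10^6.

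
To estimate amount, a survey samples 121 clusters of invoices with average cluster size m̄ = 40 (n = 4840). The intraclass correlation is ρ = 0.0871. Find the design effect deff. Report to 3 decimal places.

deff = 1 + (40 − 1)·0.0871 = 1 + 3.3969 = 4.3969.

4.397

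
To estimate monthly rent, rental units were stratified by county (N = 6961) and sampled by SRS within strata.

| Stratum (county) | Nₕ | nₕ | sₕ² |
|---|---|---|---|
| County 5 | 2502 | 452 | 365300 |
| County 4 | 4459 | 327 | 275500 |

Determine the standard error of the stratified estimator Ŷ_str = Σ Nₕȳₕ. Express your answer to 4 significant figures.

Var(Ŷ_str) = Σₕ Nₕ²(1 − fₕ)sₕ²/nₕ.
County 5: 2502²·(1 − 452/2502)·365300/452 = 4.145266 × 10^9.
County 4: 4459²·(1 − 327/4459)·275500/327 = 1.5522856 × 10^10.
Sum = 1.9668122 × 10^10.
SE = √(1.9668122 × 10^10) = 140200.

140200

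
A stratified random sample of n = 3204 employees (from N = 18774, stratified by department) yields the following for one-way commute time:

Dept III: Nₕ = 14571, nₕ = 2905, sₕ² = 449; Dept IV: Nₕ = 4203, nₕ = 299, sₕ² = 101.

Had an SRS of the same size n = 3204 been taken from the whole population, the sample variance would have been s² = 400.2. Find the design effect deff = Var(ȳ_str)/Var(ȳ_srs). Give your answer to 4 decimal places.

Var(ȳ_str) = Σ Wₕ²(1−fₕ)sₕ²/nₕ with Wₕ = Nₕ/18774:
  Dept III: (14571/18774)²·(1−2905/14571)·449/2905 = 0.074541462
  Dept IV: (4203/18774)²·(1−299/4203)·101/299 = 0.015725547
  → Var(ȳ_str) = 0.090267009.
Var(ȳ_srs) = (1 − 3204/18774)·400.2/3204 = 0.10358965.
deff = 0.090267009 / 0.10358965 = 0.8714.

0.8714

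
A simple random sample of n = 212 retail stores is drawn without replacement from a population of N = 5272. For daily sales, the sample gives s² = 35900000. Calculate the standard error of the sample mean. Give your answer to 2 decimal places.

403.15

Under SRS without replacement, Var(ȳ) = (1 − f)·s²/n with f = n/N = 212/5272 = 0.04021244.
Var(ȳ) = (1 − 0.04021244)·35900000/212 = 0.95978756·169339.62 = 162530.06.
SE(ȳ) = √(162530.06) = 403.15.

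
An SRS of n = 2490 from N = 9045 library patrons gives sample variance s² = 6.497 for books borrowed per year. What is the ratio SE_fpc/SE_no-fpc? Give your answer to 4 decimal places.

0.8513

f = n/N = 2490/9045 = 0.27529022.
SE_no-fpc = √(s²/n) = 0.051080691; SE_fpc = √((1−f)s²/n) = 0.043484935.
Ratio = √(1−f) = 0.85129888.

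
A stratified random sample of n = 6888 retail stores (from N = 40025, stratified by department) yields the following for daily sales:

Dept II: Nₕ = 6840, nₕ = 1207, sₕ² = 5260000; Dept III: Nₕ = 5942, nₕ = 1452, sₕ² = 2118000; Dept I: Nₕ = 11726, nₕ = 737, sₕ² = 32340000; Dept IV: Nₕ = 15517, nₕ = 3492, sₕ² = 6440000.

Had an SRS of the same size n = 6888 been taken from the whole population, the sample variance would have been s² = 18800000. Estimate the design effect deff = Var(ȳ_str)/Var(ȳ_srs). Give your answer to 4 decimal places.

1.7142

Var(ȳ_str) = Σ Wₕ²(1−fₕ)sₕ²/nₕ with Wₕ = Nₕ/40025:
  Dept II: (6840/40025)²·(1−1207/6840)·5260000/1207 = 104.81215
  Dept III: (5942/40025)²·(1−1452/5942)·2118000/1452 = 24.292692
  Dept I: (11726/40025)²·(1−737/11726)·32340000/737 = 3529.5384
  Dept IV: (15517/40025)²·(1−3492/15517)·6440000/3492 = 214.80372
  → Var(ȳ_str) = 3873.447.
Var(ȳ_srs) = (1 − 6888/40025)·18800000/6888 = 2259.678.
deff = 3873.447 / 2259.678 = 1.7142.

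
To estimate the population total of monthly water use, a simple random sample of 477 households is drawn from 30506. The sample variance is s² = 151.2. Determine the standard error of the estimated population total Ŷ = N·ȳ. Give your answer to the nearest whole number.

17040

Var(Ŷ) = N²·Var(ȳ) = N²·(1 − n/N)·s²/n.
f = 477/30506 = 0.01563627; Var(ȳ) = 0.98436373·151.2/477 = 0.31202473.
Var(Ŷ) = 30506² · 0.31202473 = 2.9037522 × 10^8.
SE(Ŷ) = √(2.9037522 × 10^8) = 17040.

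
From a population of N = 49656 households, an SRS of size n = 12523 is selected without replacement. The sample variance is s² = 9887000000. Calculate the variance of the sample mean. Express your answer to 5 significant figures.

Under SRS without replacement, Var(ȳ) = (1 − f)·s²/n with f = n/N = 12523/49656 = 0.25219510.
Var(ȳ) = (1 − 0.25219510)·9887000000/12523 = 0.74780490·789507.31 = 590397.43.

590400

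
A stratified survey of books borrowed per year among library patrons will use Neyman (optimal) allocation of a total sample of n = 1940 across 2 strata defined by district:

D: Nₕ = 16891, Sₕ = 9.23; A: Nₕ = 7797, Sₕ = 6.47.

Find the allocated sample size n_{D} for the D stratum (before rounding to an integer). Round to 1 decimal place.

Neyman allocation: nₕ = n·NₕSₕ / Σⱼ NⱼSⱼ.
Σ NⱼSⱼ = 16891·9.23 + 7797·6.47 = 206350.52.
n_{D} = 1940·16891·9.23 / 206350.52 = 1465.7.

1465.7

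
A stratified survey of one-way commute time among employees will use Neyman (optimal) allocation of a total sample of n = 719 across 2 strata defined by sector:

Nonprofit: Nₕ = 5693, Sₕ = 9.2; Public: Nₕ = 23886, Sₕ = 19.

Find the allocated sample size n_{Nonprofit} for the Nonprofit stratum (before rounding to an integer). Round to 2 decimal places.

74.39

Neyman allocation: nₕ = n·NₕSₕ / Σⱼ NⱼSⱼ.
Σ NⱼSⱼ = 5693·9.2 + 23886·19 = 506209.6.
n_{Nonprofit} = 719·5693·9.2 / 506209.6 = 74.39.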